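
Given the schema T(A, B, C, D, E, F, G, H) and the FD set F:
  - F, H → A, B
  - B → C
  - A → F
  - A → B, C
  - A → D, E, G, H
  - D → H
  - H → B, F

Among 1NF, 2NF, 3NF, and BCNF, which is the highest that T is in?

Candidate keys: {A}, {D}, {H}. Prime attributes: {A, D, H}.
B → C: {B}⁺ = {B, C}, which is not all of the attributes, so the left side is not a superkey — BCNF is violated.
B → C determines the non-prime attribute {C} from a non-superkey — 3NF is violated.
Every candidate key is a single attribute, so no partial dependency is possible; 2NF holds.

2NF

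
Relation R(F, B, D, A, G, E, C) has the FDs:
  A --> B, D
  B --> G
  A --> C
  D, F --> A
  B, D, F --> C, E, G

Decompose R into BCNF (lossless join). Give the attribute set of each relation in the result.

Candidate keys of the original relation: {A, F}, {D, F}.
In {A, B, C, D, E, F, G}, {A} is not a superkey ({A}⁺ restricted to this set is {A, B, C, D, G}), so split on A --> B, C, D, G into {A, B, C, D, G} and {A, E, F}.
In {A, B, C, D, G}, {B} is not a superkey ({B}⁺ restricted to this set is {B, G}), so split on B --> G into {B, G} and {A, B, C, D}.
{B, G} has no BCNF violation.
{A, B, C, D} has no BCNF violation.
{A, E, F} has no BCNF violation.

{A, B, C, D}; {A, E, F}; {B, G}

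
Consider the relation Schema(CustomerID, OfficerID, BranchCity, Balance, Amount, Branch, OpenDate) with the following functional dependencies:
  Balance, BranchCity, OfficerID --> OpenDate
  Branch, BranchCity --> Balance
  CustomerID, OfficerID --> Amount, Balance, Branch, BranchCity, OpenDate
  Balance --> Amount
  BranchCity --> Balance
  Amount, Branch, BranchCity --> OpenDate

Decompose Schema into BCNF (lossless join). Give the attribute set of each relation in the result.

{Amount, Balance}; {Balance, BranchCity}; {Branch, BranchCity, CustomerID, OfficerID}; {BranchCity, OfficerID, OpenDate}

Candidate key of the original relation: {CustomerID, OfficerID}.
{Amount, Balance, Branch, BranchCity, CustomerID, OfficerID, OpenDate}: {Balance, BranchCity, OfficerID} determines {Amount, Balance, BranchCity, OfficerID, OpenDate} here but is not a superkey — split on Balance, BranchCity, OfficerID --> Amount, OpenDate, giving {Amount, Balance, BranchCity, OfficerID, OpenDate} and {Balance, Branch, BranchCity, CustomerID, OfficerID}.
{Amount, Balance, BranchCity, OfficerID, OpenDate}: {Balance} determines {Amount, Balance} here but is not a superkey — split on Balance --> Amount, giving {Amount, Balance} and {Balance, BranchCity, OfficerID, OpenDate}.
{Amount, Balance} has no BCNF violation.
{Balance, BranchCity, OfficerID, OpenDate}: {BranchCity} determines {Balance, BranchCity} here but is not a superkey — split on BranchCity --> Balance, giving {Balance, BranchCity} and {BranchCity, OfficerID, OpenDate}.
{Balance, BranchCity} has no BCNF violation.
{BranchCity, OfficerID, OpenDate} has no BCNF violation.
{Balance, Branch, BranchCity, CustomerID, OfficerID}: {Branch, BranchCity} determines {Balance, Branch, BranchCity} here but is not a superkey — split on Branch, BranchCity --> Balance, giving {Balance, Branch, BranchCity} and {Branch, BranchCity, CustomerID, OfficerID}.
{Balance, Branch, BranchCity}: {BranchCity} determines {Balance, BranchCity} here but is not a superkey — split on BranchCity --> Balance, giving {Balance, BranchCity} and {Branch, BranchCity}.
{Balance, BranchCity} has no BCNF violation.
{Branch, BranchCity} has no BCNF violation.
{Branch, BranchCity, CustomerID, OfficerID} has no BCNF violation.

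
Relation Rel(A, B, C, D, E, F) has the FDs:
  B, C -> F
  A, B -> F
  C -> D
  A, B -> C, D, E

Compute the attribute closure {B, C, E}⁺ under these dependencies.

{B, C, D, E, F}

Start with {B, C, E}.
B, C -> F applies; add {F} → now {B, C, E, F}.
C -> D applies; add {D} → now {B, C, D, E, F}.
No further FD applies.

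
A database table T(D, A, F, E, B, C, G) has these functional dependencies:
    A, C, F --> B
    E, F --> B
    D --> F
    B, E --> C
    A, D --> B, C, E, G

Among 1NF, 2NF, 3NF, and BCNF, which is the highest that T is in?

Candidate key: {A, D}. Prime attributes: {A, D}.
A, C, F --> B breaks BCNF: {A, C, F}⁺ = {A, B, C, F}, so {A, C, F} is not a superkey.
A, C, F --> B has non-prime {B} on the right and a non-superkey on the left, so 3NF fails.
Since {D} ⊂ {A, D} and {D}⁺ ⊇ {F} with {F} non-prime, there is a partial dependency; 2NF fails.

1NF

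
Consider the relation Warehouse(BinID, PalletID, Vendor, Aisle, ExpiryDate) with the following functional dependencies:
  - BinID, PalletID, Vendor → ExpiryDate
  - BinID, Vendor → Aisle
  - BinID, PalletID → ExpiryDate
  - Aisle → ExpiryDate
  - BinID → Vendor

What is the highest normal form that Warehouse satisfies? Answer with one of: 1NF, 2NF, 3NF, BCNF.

1NF

Candidate key: {BinID, PalletID}. Prime attributes: {BinID, PalletID}.
BinID, Vendor → Aisle: {BinID, Vendor}⁺ = {Aisle, BinID, ExpiryDate, Vendor}, which is not all of the attributes, so the left side is not a superkey — BCNF is violated.
BinID, Vendor → Aisle determines the non-prime attribute {Aisle} from a non-superkey — 3NF is violated.
Since {BinID} ⊂ {BinID, PalletID} and {BinID}⁺ ⊇ {Aisle, ExpiryDate, Vendor} with {Aisle, ExpiryDate, Vendor} non-prime, there is a partial dependency; 2NF fails.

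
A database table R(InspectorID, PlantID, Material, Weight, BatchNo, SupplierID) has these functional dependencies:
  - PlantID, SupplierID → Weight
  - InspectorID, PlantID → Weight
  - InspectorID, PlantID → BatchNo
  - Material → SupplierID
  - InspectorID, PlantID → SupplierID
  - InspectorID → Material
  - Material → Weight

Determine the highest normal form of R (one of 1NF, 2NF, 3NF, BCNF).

1NF

Candidate key: {InspectorID, PlantID}. Prime attributes: {InspectorID, PlantID}.
For PlantID, SupplierID → Weight we have {PlantID, SupplierID}⁺ = {PlantID, SupplierID, Weight}; {PlantID, SupplierID} is not a superkey, so BCNF fails.
PlantID, SupplierID → Weight has non-prime {Weight} on the right and a non-superkey on the left, so 3NF fails.
{InspectorID} is a proper subset of the key {InspectorID, PlantID}, and {InspectorID}⁺ contains the non-prime attributes {Material, SupplierID, Weight} — a partial dependency, so 2NF is violated.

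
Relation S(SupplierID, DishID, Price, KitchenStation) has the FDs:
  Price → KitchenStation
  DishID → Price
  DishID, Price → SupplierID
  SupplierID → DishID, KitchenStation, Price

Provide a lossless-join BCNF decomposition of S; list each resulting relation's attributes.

{DishID, Price, SupplierID}; {KitchenStation, Price}

Candidate keys of the original relation: {DishID}, {SupplierID}.
{DishID, KitchenStation, Price, SupplierID}: {Price} determines {KitchenStation, Price} here but is not a superkey — split on Price → KitchenStation, giving {KitchenStation, Price} and {DishID, Price, SupplierID}.
{KitchenStation, Price} is in BCNF.
{DishID, Price, SupplierID} is in BCNF.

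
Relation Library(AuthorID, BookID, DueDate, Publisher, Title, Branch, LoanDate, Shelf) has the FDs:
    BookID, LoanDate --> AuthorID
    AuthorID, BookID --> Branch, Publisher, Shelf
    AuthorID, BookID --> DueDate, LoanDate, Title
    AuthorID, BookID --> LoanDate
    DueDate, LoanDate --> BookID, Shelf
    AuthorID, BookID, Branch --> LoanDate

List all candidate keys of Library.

{AuthorID, BookID}, {BookID, LoanDate}, {DueDate, LoanDate}

{AuthorID, BookID} is a candidate key since {AuthorID, BookID}⁺ = {AuthorID, BookID, Branch, DueDate, LoanDate, Publisher, Shelf, Title} covers every attribute.
{BookID, LoanDate} is a candidate key since {BookID, LoanDate}⁺ = {AuthorID, BookID, Branch, DueDate, LoanDate, Publisher, Shelf, Title} covers every attribute.
{DueDate, LoanDate} is a candidate key since {DueDate, LoanDate}⁺ = {AuthorID, BookID, Branch, DueDate, LoanDate, Publisher, Shelf, Title} covers every attribute.
These are minimal and exhaustive — every other superkey contains one of them.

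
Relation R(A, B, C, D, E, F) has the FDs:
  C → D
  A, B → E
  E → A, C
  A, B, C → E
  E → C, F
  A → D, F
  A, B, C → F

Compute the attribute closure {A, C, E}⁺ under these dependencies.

{A, C, D, E, F}

Start with {A, C, E}.
C → D applies; add {D} → now {A, C, D, E}.
E → C, F applies; add {F} → now {A, C, D, E, F}.
No further FD applies.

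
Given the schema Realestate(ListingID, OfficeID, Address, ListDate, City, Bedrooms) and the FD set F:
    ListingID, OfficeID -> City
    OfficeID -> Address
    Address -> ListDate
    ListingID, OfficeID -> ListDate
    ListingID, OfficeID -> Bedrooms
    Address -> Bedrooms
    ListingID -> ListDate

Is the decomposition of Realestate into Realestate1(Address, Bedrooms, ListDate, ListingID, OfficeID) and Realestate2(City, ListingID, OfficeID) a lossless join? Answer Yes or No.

Yes

Common attributes: {ListingID, OfficeID}; their closure is {Address, Bedrooms, City, ListDate, ListingID, OfficeID}.
This includes all of Realestate1, so the common attributes are a superkey of Realestate1 — the join is lossless.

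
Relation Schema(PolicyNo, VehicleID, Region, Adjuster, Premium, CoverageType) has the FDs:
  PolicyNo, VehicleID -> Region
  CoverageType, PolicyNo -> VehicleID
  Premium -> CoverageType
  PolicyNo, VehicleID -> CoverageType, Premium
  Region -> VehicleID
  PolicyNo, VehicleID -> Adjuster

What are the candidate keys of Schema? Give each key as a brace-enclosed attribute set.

Attributes never on any right-hand side: {PolicyNo} — every candidate key must contain it.
{CoverageType, PolicyNo}⁺ = {Adjuster, CoverageType, PolicyNo, Premium, Region, VehicleID}, which is every attribute, so {CoverageType, PolicyNo} is a candidate key.
{PolicyNo, Premium}⁺ = {Adjuster, CoverageType, PolicyNo, Premium, Region, VehicleID}, which is every attribute, so {PolicyNo, Premium} is a candidate key.
{PolicyNo, Region}⁺ = {Adjuster, CoverageType, PolicyNo, Premium, Region, VehicleID}, which is every attribute, so {PolicyNo, Region} is a candidate key.
{PolicyNo, VehicleID}⁺ = {Adjuster, CoverageType, PolicyNo, Premium, Region, VehicleID}, which is every attribute, so {PolicyNo, VehicleID} is a candidate key.
No proper subset of any of these is a key, and no other minimal superkey exists.

{CoverageType, PolicyNo}, {PolicyNo, Premium}, {PolicyNo, Region}, {PolicyNo, VehicleID}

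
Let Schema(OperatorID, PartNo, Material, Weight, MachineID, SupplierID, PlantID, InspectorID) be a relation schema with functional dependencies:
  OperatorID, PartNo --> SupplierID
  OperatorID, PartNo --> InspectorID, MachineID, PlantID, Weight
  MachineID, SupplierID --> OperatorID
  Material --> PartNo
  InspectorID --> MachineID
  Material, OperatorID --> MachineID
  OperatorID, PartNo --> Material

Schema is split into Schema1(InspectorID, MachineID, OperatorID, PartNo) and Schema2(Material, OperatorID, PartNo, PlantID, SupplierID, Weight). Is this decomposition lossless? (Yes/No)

Yes

Schema1 ∩ Schema2 = {OperatorID, PartNo}; its closure under F is {InspectorID, MachineID, Material, OperatorID, PartNo, PlantID, SupplierID, Weight}.
This includes all of Schema1, so the common attributes are a superkey of Schema1 — the join is lossless.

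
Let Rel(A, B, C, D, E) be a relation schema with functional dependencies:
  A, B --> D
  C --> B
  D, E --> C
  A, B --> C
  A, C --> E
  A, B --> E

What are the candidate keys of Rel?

{A, B}, {A, C}, {A, D, E}

Attributes never on any right-hand side: {A} — every candidate key must contain it.
Closure of {A, B} is {A, B, C, D, E}, the whole schema; {A, B} is a candidate key.
Closure of {A, C} is {A, B, C, D, E}, the whole schema; {A, C} is a candidate key.
Closure of {A, D, E} is {A, B, C, D, E}, the whole schema; {A, D, E} is a candidate key.
No proper subset of any of these is a key, and no other minimal superkey exists.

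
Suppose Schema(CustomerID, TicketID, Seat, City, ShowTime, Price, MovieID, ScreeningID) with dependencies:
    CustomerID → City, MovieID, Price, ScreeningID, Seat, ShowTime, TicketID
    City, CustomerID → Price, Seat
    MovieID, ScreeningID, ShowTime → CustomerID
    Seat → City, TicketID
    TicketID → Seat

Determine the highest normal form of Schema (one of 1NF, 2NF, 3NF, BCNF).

2NF

Candidate keys: {CustomerID}, {MovieID, ScreeningID, ShowTime}. Prime attributes: {CustomerID, MovieID, ScreeningID, ShowTime}.
Seat → City, TicketID breaks BCNF: {Seat}⁺ = {City, Seat, TicketID}, so {Seat} is not a superkey.
Seat → City, TicketID determines the non-prime attributes {City, TicketID} from a non-superkey — 3NF is violated.
No non-prime attribute depends on a proper subset of any candidate key, so 2NF holds.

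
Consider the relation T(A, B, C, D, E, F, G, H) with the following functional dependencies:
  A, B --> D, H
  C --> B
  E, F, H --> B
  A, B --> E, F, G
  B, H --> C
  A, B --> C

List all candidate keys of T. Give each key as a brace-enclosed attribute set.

{A, B}, {A, C}, {A, E, F, H}

{A} never appears on the right of any FD, so every key must include it.
Closure of {A, B} is {A, B, C, D, E, F, G, H}, the whole schema; {A, B} is a candidate key.
Closure of {A, C} is {A, B, C, D, E, F, G, H}, the whole schema; {A, C} is a candidate key.
Closure of {A, E, F, H} is {A, B, C, D, E, F, G, H}, the whole schema; {A, E, F, H} is a candidate key.
Any other superkey properly contains one of these, so there are no further candidate keys.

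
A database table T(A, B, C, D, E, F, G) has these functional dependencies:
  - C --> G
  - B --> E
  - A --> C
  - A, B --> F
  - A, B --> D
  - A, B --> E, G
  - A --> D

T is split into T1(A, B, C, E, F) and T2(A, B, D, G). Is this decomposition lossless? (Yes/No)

Yes

T1 ∩ T2 = {A, B}; its closure under F is {A, B, C, D, E, F, G}.
This includes all of T1, so the common attributes are a superkey of T1 — the join is lossless.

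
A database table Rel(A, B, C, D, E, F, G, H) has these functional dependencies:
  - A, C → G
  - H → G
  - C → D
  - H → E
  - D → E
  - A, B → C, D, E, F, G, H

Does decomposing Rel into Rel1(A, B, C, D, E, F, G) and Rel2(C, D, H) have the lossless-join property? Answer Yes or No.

Common attributes: {C, D}; their closure is {C, D, E}.
The closure covers neither Rel1 nor Rel2 entirely; the join is not lossless.

No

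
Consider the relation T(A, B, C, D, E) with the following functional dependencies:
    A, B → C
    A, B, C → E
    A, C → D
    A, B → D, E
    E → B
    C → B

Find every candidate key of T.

{A, B}, {A, C}, {A, E}

{A} never appears on the right of any FD, so every key must include it.
Closure of {A, B} is {A, B, C, D, E}, the whole schema; {A, B} is a candidate key.
Closure of {A, C} is {A, B, C, D, E}, the whole schema; {A, C} is a candidate key.
Closure of {A, E} is {A, B, C, D, E}, the whole schema; {A, E} is a candidate key.
Any other superkey properly contains one of these, so there are no further candidate keys.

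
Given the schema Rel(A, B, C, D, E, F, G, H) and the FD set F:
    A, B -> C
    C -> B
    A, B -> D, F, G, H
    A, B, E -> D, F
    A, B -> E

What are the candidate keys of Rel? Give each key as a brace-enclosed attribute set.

{A, B}, {A, C}

Attributes never on any right-hand side: {A} — every candidate key must contain it.
{A, B} is a candidate key since {A, B}⁺ = {A, B, C, D, E, F, G, H} covers every attribute.
{A, C} is a candidate key since {A, C}⁺ = {A, B, C, D, E, F, G, H} covers every attribute.
Any other superkey properly contains one of these, so there are no further candidate keys.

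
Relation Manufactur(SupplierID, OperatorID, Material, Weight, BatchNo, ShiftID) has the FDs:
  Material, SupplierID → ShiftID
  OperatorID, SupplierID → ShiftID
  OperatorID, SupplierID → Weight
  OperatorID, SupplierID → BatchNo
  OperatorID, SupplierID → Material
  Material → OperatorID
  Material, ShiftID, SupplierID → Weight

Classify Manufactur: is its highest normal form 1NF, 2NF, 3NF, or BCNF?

Candidate keys: {Material, SupplierID}, {OperatorID, SupplierID}. Prime attributes: {Material, OperatorID, SupplierID}.
Material → OperatorID breaks BCNF: {Material}⁺ = {Material, OperatorID}, so {Material} is not a superkey.
Since {OperatorID} ⊆ prime attributes and every other non-superkey FD also has a prime right side, the schema is in 3NF.

3NF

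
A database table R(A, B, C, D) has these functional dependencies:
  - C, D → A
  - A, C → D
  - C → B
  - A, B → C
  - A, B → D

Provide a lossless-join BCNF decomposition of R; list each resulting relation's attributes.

Candidate keys of the original relation: {A, B}, {A, C}, {C, D}.
{A, B, C, D}: {C} determines {B, C} here but is not a superkey — split on C → B, giving {B, C} and {A, C, D}.
{B, C} is in BCNF.
{A, C, D} is in BCNF.

{A, C, D}; {B, C}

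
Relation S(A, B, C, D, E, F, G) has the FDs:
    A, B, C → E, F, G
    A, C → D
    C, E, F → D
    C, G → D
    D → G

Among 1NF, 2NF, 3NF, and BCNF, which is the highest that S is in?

1NF

Candidate key: {A, B, C}. Prime attributes: {A, B, C}.
A, C → D: {A, C}⁺ = {A, C, D, G}, which is not all of the attributes, so the left side is not a superkey — BCNF is violated.
Because {D} is non-prime and the left side of A, C → D is not a superkey, the relation is not in 3NF.
{A, C} is a proper subset of the key {A, B, C}, and {A, C}⁺ contains the non-prime attributes {D, G} — a partial dependency, so 2NF is violated.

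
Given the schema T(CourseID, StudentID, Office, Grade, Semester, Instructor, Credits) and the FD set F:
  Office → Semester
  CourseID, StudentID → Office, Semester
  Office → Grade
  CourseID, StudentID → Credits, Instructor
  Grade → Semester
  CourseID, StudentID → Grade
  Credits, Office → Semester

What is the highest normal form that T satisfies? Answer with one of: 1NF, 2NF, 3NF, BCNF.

Candidate key: {CourseID, StudentID}. Prime attributes: {CourseID, StudentID}.
For Office → Semester we have {Office}⁺ = {Grade, Office, Semester}; {Office} is not a superkey, so BCNF fails.
Because {Semester} is non-prime and the left side of Office → Semester is not a superkey, the relation is not in 3NF.
No non-prime attribute depends on a proper subset of any candidate key, so 2NF holds.

2NF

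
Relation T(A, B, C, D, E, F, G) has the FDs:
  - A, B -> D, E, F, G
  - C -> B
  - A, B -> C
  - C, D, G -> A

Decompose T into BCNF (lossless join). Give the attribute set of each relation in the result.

{A, C, D, E, F, G}; {B, C}

Candidate keys of the original relation: {A, B}, {A, C}, {C, D, G}.
Within {A, B, C, D, E, F, G}: {C}⁺ ∩ {A, B, C, D, E, F, G} = {B, C}, not the whole set, so C -> B violates BCNF; decompose into {B, C} and {A, C, D, E, F, G}.
{B, C} has no BCNF violation.
{A, C, D, E, F, G} has no BCNF violation.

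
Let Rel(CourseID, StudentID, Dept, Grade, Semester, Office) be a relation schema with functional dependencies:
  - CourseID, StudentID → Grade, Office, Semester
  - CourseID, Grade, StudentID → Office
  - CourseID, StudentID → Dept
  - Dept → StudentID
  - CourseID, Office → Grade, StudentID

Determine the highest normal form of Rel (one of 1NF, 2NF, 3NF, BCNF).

3NF

Candidate keys: {CourseID, Dept}, {CourseID, Office}, {CourseID, StudentID}. Prime attributes: {CourseID, Dept, Office, StudentID}.
Dept → StudentID: {Dept}⁺ = {Dept, StudentID}, which is not all of the attributes, so the left side is not a superkey — BCNF is violated.
But every attribute on its right side ({StudentID}) is prime, and the same holds for every other non-superkey FD, so 3NF still holds.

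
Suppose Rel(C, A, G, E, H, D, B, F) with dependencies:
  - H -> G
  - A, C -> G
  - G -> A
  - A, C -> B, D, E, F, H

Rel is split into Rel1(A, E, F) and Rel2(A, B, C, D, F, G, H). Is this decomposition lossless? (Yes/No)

The shared attributes are {A, F} and {A, F}⁺ = {A, F}.
Rel1 ⊄ {A, F} and Rel2 ⊄ {A, F}, so the split is lossy.

No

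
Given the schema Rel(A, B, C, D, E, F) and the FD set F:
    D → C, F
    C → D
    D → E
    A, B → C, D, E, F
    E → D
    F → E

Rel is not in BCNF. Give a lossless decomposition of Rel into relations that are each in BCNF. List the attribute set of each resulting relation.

{A, B, D}; {C, D, E, F}

Candidate key of the original relation: {A, B}.
{A, B, C, D, E, F}: {D} determines {C, D, E, F} here but is not a superkey — split on D → C, E, F, giving {C, D, E, F} and {A, B, D}.
{C, D, E, F} has no BCNF violation.
{A, B, D} has no BCNF violation.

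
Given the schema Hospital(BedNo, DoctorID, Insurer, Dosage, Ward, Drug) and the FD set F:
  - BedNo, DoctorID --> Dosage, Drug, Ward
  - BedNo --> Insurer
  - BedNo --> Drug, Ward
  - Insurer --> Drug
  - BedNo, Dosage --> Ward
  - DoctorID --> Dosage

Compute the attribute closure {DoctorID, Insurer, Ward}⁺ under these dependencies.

Start with {DoctorID, Insurer, Ward}.
Insurer --> Drug applies; add {Drug} → now {DoctorID, Drug, Insurer, Ward}.
DoctorID --> Dosage applies; add {Dosage} → now {DoctorID, Dosage, Drug, Insurer, Ward}.
No further FD applies.

{DoctorID, Dosage, Drug, Insurer, Ward}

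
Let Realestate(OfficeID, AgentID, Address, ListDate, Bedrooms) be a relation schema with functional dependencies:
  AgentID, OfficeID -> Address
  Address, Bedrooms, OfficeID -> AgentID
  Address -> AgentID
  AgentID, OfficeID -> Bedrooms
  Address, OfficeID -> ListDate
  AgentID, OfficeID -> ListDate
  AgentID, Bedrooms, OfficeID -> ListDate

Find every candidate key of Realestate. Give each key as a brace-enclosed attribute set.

{OfficeID} never appears on the right of any FD, so every key must include it.
{Address, OfficeID} is a candidate key since {Address, OfficeID}⁺ = {Address, AgentID, Bedrooms, ListDate, OfficeID} covers every attribute.
{AgentID, OfficeID} is a candidate key since {AgentID, OfficeID}⁺ = {Address, AgentID, Bedrooms, ListDate, OfficeID} covers every attribute.
These are minimal and exhaustive — every other superkey contains one of them.

{Address, OfficeID}, {AgentID, OfficeID}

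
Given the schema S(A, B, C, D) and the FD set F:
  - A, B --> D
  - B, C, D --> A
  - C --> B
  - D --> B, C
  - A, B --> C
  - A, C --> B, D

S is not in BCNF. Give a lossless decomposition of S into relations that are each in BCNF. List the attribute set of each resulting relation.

Candidate keys of the original relation: {A, B}, {A, C}, {D}.
Within {A, B, C, D}: {C}⁺ ∩ {A, B, C, D} = {B, C}, not the whole set, so C --> B violates BCNF; decompose into {B, C} and {A, C, D}.
{B, C}: every determinant is a superkey — BCNF.
{A, C, D}: every determinant is a superkey — BCNF.

{A, C, D}; {B, C}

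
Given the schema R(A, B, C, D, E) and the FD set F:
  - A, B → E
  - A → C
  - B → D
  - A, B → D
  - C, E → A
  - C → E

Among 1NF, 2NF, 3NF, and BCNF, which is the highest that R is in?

Candidate keys: {A, B}, {B, C}. Prime attributes: {A, B, C}.
For A → C we have {A}⁺ = {A, C, E}; {A} is not a superkey, so BCNF fails.
B → D determines the non-prime attribute {D} from a non-superkey — 3NF is violated.
Since {A} ⊂ {A, B} and {A}⁺ ⊇ {E} with {E} non-prime, there is a partial dependency; 2NF fails.

1NF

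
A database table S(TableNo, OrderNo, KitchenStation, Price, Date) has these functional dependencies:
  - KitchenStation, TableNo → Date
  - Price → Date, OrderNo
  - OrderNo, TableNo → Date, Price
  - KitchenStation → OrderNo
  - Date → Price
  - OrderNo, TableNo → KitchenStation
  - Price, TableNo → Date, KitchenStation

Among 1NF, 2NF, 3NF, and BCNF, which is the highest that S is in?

3NF

Candidate keys: {Date, TableNo}, {KitchenStation, TableNo}, {OrderNo, TableNo}, {Price, TableNo}. Prime attributes: {Date, KitchenStation, OrderNo, Price, TableNo}.
For Price → Date, OrderNo we have {Price}⁺ = {Date, OrderNo, Price}; {Price} is not a superkey, so BCNF fails.
Its right-hand attributes {Date, OrderNo} are all prime, as are those of every other non-superkey FD — the relation is in 3NF.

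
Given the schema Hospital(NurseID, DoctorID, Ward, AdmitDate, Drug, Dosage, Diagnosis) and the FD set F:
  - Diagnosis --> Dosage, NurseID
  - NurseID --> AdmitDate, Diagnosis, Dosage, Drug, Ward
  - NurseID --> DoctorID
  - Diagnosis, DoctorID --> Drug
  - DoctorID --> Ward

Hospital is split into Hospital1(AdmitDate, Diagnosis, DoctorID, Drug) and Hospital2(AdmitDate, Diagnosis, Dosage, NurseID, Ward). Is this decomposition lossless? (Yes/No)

Yes

Common attributes: {AdmitDate, Diagnosis}; their closure is {AdmitDate, Diagnosis, DoctorID, Dosage, Drug, NurseID, Ward}.
Since Hospital1 ⊆ {AdmitDate, Diagnosis, DoctorID, Dosage, Drug, NurseID, Ward}, the intersection is a superkey of Hospital1; the decomposition is lossless.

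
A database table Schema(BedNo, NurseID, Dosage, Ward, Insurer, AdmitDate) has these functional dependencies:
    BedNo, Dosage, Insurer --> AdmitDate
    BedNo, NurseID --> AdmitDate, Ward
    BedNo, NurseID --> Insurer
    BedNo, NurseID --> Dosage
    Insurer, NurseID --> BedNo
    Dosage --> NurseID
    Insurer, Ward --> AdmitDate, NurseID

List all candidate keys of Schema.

{BedNo, Dosage}⁺ = {AdmitDate, BedNo, Dosage, Insurer, NurseID, Ward}, which is every attribute, so {BedNo, Dosage} is a candidate key.
{BedNo, NurseID}⁺ = {AdmitDate, BedNo, Dosage, Insurer, NurseID, Ward}, which is every attribute, so {BedNo, NurseID} is a candidate key.
{Dosage, Insurer}⁺ = {AdmitDate, BedNo, Dosage, Insurer, NurseID, Ward}, which is every attribute, so {Dosage, Insurer} is a candidate key.
{Insurer, NurseID}⁺ = {AdmitDate, BedNo, Dosage, Insurer, NurseID, Ward}, which is every attribute, so {Insurer, NurseID} is a candidate key.
{Insurer, Ward}⁺ = {AdmitDate, BedNo, Dosage, Insurer, NurseID, Ward}, which is every attribute, so {Insurer, Ward} is a candidate key.
Any other superkey properly contains one of these, so there are no further candidate keys.

{BedNo, Dosage}, {BedNo, NurseID}, {Dosage, Insurer}, {Insurer, NurseID}, {Insurer, Ward}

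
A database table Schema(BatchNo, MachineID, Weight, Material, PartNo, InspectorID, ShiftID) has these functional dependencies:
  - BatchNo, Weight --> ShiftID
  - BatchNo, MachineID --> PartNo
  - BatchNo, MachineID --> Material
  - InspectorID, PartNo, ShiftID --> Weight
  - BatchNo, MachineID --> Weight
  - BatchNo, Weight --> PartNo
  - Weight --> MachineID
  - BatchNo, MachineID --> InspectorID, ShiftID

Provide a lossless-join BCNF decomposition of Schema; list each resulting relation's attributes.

{BatchNo, InspectorID, Material, PartNo, ShiftID}; {InspectorID, PartNo, ShiftID, Weight}; {MachineID, Weight}

Candidate keys of the original relation: {BatchNo, InspectorID, PartNo, ShiftID}, {BatchNo, MachineID}, {BatchNo, Weight}.
In {BatchNo, InspectorID, MachineID, Material, PartNo, ShiftID, Weight}, {InspectorID, PartNo, ShiftID} is not a superkey ({InspectorID, PartNo, ShiftID}⁺ restricted to this set is {InspectorID, MachineID, PartNo, ShiftID, Weight}), so split on InspectorID, PartNo, ShiftID --> MachineID, Weight into {InspectorID, MachineID, PartNo, ShiftID, Weight} and {BatchNo, InspectorID, Material, PartNo, ShiftID}.
In {InspectorID, MachineID, PartNo, ShiftID, Weight}, {Weight} is not a superkey ({Weight}⁺ restricted to this set is {MachineID, Weight}), so split on Weight --> MachineID into {MachineID, Weight} and {InspectorID, PartNo, ShiftID, Weight}.
{MachineID, Weight} has no BCNF violation.
{InspectorID, PartNo, ShiftID, Weight} has no BCNF violation.
{BatchNo, InspectorID, Material, PartNo, ShiftID} has no BCNF violation.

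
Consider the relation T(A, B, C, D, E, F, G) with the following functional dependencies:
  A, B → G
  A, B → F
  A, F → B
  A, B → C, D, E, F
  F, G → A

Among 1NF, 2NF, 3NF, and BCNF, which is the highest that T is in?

BCNF

Candidate keys: {A, B}, {A, F}, {F, G}. Prime attributes: {A, B, F, G}.
Every FD has a superkey on the left, so the relation is in BCNF.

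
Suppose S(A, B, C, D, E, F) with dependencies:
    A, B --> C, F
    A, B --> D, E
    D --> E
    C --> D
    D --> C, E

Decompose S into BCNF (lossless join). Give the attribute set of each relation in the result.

{A, B, D, F}; {C, D, E}

Candidate key of the original relation: {A, B}.
In {A, B, C, D, E, F}, {D} is not a superkey ({D}⁺ restricted to this set is {C, D, E}), so split on D --> C, E into {C, D, E} and {A, B, D, F}.
{C, D, E} has no BCNF violation.
{A, B, D, F} has no BCNF violation.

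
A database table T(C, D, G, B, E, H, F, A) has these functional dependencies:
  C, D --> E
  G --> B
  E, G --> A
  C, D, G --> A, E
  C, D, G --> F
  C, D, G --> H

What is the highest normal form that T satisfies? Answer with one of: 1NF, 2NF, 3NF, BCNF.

1NF

Candidate key: {C, D, G}. Prime attributes: {C, D, G}.
For C, D --> E we have {C, D}⁺ = {C, D, E}; {C, D} is not a superkey, so BCNF fails.
Because {E} is non-prime and the left side of C, D --> E is not a superkey, the relation is not in 3NF.
The proper key subset {G} of {C, D, G} determines non-prime {B}, so the relation is not even in 2NF.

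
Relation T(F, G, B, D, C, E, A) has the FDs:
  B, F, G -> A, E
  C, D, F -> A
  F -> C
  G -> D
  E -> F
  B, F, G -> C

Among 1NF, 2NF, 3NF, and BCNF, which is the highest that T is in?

Candidate keys: {B, E, G}, {B, F, G}. Prime attributes: {B, E, F, G}.
For C, D, F -> A we have {C, D, F}⁺ = {A, C, D, F}; {C, D, F} is not a superkey, so BCNF fails.
C, D, F -> A determines the non-prime attribute {A} from a non-superkey — 3NF is violated.
Since {E} ⊂ {B, E, G} and {E}⁺ ⊇ {C} with {C} non-prime, there is a partial dependency; 2NF fails.

1NF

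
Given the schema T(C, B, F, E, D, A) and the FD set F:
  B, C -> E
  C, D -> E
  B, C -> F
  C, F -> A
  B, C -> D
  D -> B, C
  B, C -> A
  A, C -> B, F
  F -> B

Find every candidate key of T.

{D} is a candidate key since {D}⁺ = {A, B, C, D, E, F} covers every attribute.
{A, C} is a candidate key since {A, C}⁺ = {A, B, C, D, E, F} covers every attribute.
{B, C} is a candidate key since {B, C}⁺ = {A, B, C, D, E, F} covers every attribute.
{C, F} is a candidate key since {C, F}⁺ = {A, B, C, D, E, F} covers every attribute.
These are minimal and exhaustive — every other superkey contains one of them.

{A, C}, {B, C}, {C, F}, {D}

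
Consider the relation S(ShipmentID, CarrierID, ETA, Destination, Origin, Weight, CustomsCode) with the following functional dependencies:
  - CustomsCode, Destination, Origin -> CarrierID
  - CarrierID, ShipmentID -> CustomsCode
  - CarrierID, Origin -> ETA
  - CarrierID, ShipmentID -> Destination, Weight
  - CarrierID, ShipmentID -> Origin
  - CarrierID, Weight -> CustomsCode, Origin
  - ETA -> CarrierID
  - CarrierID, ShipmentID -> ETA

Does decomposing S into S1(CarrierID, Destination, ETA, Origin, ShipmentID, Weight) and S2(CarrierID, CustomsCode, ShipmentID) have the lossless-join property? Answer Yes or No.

S1 ∩ S2 = {CarrierID, ShipmentID}; its closure under F is {CarrierID, CustomsCode, Destination, ETA, Origin, ShipmentID, Weight}.
Since S1 ⊆ {CarrierID, CustomsCode, Destination, ETA, Origin, ShipmentID, Weight}, the intersection is a superkey of S1; the decomposition is lossless.

Yes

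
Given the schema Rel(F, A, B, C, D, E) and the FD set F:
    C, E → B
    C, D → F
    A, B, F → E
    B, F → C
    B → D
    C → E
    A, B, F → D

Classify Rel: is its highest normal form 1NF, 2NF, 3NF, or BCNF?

1NF

Candidate keys: {A, B, F}, {A, C}. Prime attributes: {A, B, C, F}.
For C, E → B we have {C, E}⁺ = {B, C, D, E, F}; {C, E} is not a superkey, so BCNF fails.
Because {D} is non-prime and the left side of B → D is not a superkey, the relation is not in 3NF.
The proper key subset {C} of {A, C} determines non-prime {D, E}, so the relation is not even in 2NF.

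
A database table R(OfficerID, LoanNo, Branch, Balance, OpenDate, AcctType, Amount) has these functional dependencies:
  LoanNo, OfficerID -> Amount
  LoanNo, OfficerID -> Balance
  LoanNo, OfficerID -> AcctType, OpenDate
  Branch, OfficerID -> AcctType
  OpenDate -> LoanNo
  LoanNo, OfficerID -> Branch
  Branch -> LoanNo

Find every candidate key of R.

{Branch, OfficerID}, {LoanNo, OfficerID}, {OfficerID, OpenDate}

No FD produces {OfficerID}, so it must be in every candidate key.
Closure of {Branch, OfficerID} is {AcctType, Amount, Balance, Branch, LoanNo, OfficerID, OpenDate}, the whole schema; {Branch, OfficerID} is a candidate key.
Closure of {LoanNo, OfficerID} is {AcctType, Amount, Balance, Branch, LoanNo, OfficerID, OpenDate}, the whole schema; {LoanNo, OfficerID} is a candidate key.
Closure of {OfficerID, OpenDate} is {AcctType, Amount, Balance, Branch, LoanNo, OfficerID, OpenDate}, the whole schema; {OfficerID, OpenDate} is a candidate key.
Any other superkey properly contains one of these, so there are no further candidate keys.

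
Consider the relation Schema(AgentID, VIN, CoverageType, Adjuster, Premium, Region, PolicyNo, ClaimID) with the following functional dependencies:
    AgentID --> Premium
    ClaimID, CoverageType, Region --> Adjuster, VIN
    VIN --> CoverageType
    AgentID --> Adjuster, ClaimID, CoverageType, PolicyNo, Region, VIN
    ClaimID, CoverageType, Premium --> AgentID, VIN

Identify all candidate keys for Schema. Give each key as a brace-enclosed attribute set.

{AgentID}⁺ = {Adjuster, AgentID, ClaimID, CoverageType, PolicyNo, Premium, Region, VIN} — all of the relation — so {AgentID} is a candidate key.
{ClaimID, CoverageType, Premium}⁺ = {Adjuster, AgentID, ClaimID, CoverageType, PolicyNo, Premium, Region, VIN} — all of the relation — so {ClaimID, CoverageType, Premium} is a candidate key.
{ClaimID, Premium, VIN}⁺ = {Adjuster, AgentID, ClaimID, CoverageType, PolicyNo, Premium, Region, VIN} — all of the relation — so {ClaimID, Premium, VIN} is a candidate key.
These are minimal and exhaustive — every other superkey contains one of them.

{AgentID}, {ClaimID, CoverageType, Premium}, {ClaimID, Premium, VIN}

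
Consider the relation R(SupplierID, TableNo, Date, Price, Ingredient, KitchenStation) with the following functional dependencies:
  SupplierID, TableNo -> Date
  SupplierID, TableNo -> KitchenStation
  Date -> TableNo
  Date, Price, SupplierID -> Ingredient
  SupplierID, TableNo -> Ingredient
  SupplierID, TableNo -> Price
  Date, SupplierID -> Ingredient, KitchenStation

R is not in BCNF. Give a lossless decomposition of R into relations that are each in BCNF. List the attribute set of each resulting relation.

Candidate keys of the original relation: {Date, SupplierID}, {SupplierID, TableNo}.
In {Date, Ingredient, KitchenStation, Price, SupplierID, TableNo}, {Date} is not a superkey ({Date}⁺ restricted to this set is {Date, TableNo}), so split on Date -> TableNo into {Date, TableNo} and {Date, Ingredient, KitchenStation, Price, SupplierID}.
{Date, TableNo}: every determinant is a superkey — BCNF.
{Date, Ingredient, KitchenStation, Price, SupplierID}: every determinant is a superkey — BCNF.

{Date, Ingredient, KitchenStation, Price, SupplierID}; {Date, TableNo}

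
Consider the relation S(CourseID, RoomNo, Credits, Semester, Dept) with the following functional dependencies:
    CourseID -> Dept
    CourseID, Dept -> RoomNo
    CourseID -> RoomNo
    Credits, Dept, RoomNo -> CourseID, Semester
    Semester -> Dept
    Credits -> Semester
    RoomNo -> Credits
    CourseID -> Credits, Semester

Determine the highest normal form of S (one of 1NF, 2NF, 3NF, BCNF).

Candidate keys: {CourseID}, {RoomNo}. Prime attributes: {CourseID, RoomNo}.
For Semester -> Dept we have {Semester}⁺ = {Dept, Semester}; {Semester} is not a superkey, so BCNF fails.
Semester -> Dept determines the non-prime attribute {Dept} from a non-superkey — 3NF is violated.
All keys have size 1, which rules out partial dependencies — 2NF is satisfied.

2NF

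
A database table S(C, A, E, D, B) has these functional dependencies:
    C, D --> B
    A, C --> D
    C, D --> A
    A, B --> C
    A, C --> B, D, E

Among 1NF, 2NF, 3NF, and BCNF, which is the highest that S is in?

BCNF

Candidate keys: {A, B}, {A, C}, {C, D}. Prime attributes: {A, B, C, D}.
Each dependency's left side is a superkey — BCNF holds.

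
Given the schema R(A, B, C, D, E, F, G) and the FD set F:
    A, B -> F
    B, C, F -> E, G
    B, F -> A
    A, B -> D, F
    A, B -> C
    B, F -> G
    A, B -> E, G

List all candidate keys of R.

Attributes never on any right-hand side: {B} — every candidate key must contain it.
{A, B}⁺ = {A, B, C, D, E, F, G} — all of the relation — so {A, B} is a candidate key.
{B, F}⁺ = {A, B, C, D, E, F, G} — all of the relation — so {B, F} is a candidate key.
No proper subset of any of these is a key, and no other minimal superkey exists.

{A, B}, {B, F}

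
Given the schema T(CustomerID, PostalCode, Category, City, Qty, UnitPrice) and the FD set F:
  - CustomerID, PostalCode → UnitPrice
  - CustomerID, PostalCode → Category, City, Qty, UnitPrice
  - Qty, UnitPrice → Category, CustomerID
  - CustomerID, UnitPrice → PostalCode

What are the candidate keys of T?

{CustomerID, PostalCode}, {CustomerID, UnitPrice}, {Qty, UnitPrice}

{CustomerID, PostalCode}⁺ = {Category, City, CustomerID, PostalCode, Qty, UnitPrice} — all of the relation — so {CustomerID, PostalCode} is a candidate key.
{CustomerID, UnitPrice}⁺ = {Category, City, CustomerID, PostalCode, Qty, UnitPrice} — all of the relation — so {CustomerID, UnitPrice} is a candidate key.
{Qty, UnitPrice}⁺ = {Category, City, CustomerID, PostalCode, Qty, UnitPrice} — all of the relation — so {Qty, UnitPrice} is a candidate key.
No proper subset of any of these is a key, and no other minimal superkey exists.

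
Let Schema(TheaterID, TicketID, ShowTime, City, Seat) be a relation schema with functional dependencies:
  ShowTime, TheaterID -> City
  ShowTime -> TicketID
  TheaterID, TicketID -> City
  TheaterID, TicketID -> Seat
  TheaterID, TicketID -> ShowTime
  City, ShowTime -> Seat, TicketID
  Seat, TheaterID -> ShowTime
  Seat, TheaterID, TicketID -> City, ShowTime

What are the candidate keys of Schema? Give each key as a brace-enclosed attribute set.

{TheaterID} never appears on the right of any FD, so every key must include it.
Closure of {Seat, TheaterID} is {City, Seat, ShowTime, TheaterID, TicketID}, the whole schema; {Seat, TheaterID} is a candidate key.
Closure of {ShowTime, TheaterID} is {City, Seat, ShowTime, TheaterID, TicketID}, the whole schema; {ShowTime, TheaterID} is a candidate key.
Closure of {TheaterID, TicketID} is {City, Seat, ShowTime, TheaterID, TicketID}, the whole schema; {TheaterID, TicketID} is a candidate key.
No proper subset of any of these is a key, and no other minimal superkey exists.

{Seat, TheaterID}, {ShowTime, TheaterID}, {TheaterID, TicketID}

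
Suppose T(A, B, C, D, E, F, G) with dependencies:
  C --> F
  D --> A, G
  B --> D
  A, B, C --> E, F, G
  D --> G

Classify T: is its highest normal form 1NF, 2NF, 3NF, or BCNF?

1NF

Candidate key: {B, C}. Prime attributes: {B, C}.
C --> F breaks BCNF: {C}⁺ = {C, F}, so {C} is not a superkey.
C --> F has non-prime {F} on the right and a non-superkey on the left, so 3NF fails.
The proper key subset {B} of {B, C} determines non-prime {A, D, G}, so the relation is not even in 2NF.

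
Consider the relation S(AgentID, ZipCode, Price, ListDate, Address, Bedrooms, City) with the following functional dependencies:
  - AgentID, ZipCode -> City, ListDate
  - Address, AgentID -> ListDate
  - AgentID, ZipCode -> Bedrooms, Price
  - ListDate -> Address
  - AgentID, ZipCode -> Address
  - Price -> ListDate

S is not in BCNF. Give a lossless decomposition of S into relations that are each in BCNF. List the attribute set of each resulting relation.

Candidate key of the original relation: {AgentID, ZipCode}.
In {Address, AgentID, Bedrooms, City, ListDate, Price, ZipCode}, {Address, AgentID} is not a superkey ({Address, AgentID}⁺ restricted to this set is {Address, AgentID, ListDate}), so split on Address, AgentID -> ListDate into {Address, AgentID, ListDate} and {Address, AgentID, Bedrooms, City, Price, ZipCode}.
In {Address, AgentID, ListDate}, {ListDate} is not a superkey ({ListDate}⁺ restricted to this set is {Address, ListDate}), so split on ListDate -> Address into {Address, ListDate} and {AgentID, ListDate}.
{Address, ListDate} has no BCNF violation.
{AgentID, ListDate} has no BCNF violation.
In {Address, AgentID, Bedrooms, City, Price, ZipCode}, {Price} is not a superkey ({Price}⁺ restricted to this set is {Address, Price}), so split on Price -> Address into {Address, Price} and {AgentID, Bedrooms, City, Price, ZipCode}.
{Address, Price} has no BCNF violation.
{AgentID, Bedrooms, City, Price, ZipCode} has no BCNF violation.

{Address, ListDate}; {Address, Price}; {AgentID, Bedrooms, City, Price, ZipCode}; {AgentID, ListDate}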